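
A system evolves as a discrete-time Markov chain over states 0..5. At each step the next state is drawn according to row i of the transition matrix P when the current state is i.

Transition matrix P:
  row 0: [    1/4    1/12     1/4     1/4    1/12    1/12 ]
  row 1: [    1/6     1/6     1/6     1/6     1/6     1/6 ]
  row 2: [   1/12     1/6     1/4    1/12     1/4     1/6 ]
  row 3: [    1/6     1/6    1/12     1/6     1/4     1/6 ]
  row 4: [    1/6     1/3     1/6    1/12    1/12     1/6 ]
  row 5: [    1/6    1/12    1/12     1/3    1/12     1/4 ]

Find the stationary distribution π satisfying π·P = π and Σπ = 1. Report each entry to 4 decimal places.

Balance equations π_j = Σ_i π_i·P[i][j]:
  π_0 = 1/4·π_0 + 1/6·π_1 + 1/12·π_2 + 1/6·π_3 + 1/6·π_4 + 1/6·π_5
  π_1 = 1/12·π_0 + 1/6·π_1 + 1/6·π_2 + 1/6·π_3 + 1/3·π_4 + 1/12·π_5
  π_2 = 1/4·π_0 + 1/6·π_1 + 1/4·π_2 + 1/12·π_3 + 1/6·π_4 + 1/12·π_5
  π_3 = 1/4·π_0 + 1/6·π_1 + 1/12·π_2 + 1/6·π_3 + 1/12·π_4 + 1/3·π_5
  π_4 = 1/12·π_0 + 1/6·π_1 + 1/4·π_2 + 1/4·π_3 + 1/12·π_4 + 1/12·π_5
  normalize: π_0 + π_1 + π_2 + π_3 + π_4 + π_5 = 1
Solving the linear system gives exactly π = [17432/104515, 17213/104515, 17278/104515, 18986/104515, 16188/104515, 17418/104515].

π = [0.1668, 0.1647, 0.1653, 0.1817, 0.1549, 0.1667]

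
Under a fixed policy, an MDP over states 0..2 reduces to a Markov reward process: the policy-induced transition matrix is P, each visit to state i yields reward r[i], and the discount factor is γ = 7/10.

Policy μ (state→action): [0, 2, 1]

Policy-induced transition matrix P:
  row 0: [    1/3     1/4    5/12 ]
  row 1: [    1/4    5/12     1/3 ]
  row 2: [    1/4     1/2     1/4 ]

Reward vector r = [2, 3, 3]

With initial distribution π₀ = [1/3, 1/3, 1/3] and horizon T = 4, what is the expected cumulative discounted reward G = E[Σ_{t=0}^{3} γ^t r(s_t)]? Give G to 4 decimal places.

t=0: π = [0.3333, 0.3333, 0.3333], E[r] = 2.6667, γ^t·E[r] = 2.666667, running G = 2.666667
t=1: π = [0.2778, 0.3889, 0.3333], E[r] = 2.7222, γ^t·E[r] = 1.905556, running G = 4.572222
t=2: π = [0.2731, 0.3981, 0.3287], E[r] = 2.7269, γ^t·E[r] = 1.336157, running G = 5.908380
t=3: π = [0.2728, 0.3985, 0.3287], E[r] = 2.7272, γ^t·E[r] = 0.935443, running G = 6.843822

G = 6.8438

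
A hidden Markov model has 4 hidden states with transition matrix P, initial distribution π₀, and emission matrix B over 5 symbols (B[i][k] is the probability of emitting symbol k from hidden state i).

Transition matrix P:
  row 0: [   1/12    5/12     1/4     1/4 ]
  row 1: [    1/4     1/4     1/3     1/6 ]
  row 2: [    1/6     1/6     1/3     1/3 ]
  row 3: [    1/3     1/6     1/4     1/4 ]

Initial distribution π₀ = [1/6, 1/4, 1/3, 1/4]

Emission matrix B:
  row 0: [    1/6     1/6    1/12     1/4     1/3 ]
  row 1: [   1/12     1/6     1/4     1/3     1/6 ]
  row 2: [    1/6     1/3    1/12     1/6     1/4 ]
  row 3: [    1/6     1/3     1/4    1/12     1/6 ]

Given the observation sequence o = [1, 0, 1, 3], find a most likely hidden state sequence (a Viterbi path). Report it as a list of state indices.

t=0: δ = [2.778e-02, 4.167e-02, 1.111e-01, 8.333e-02]  (obs o_0=1)
t=1: δ = [4.630e-03, 1.543e-03, 6.173e-03, 6.173e-03]  ψ = [3, 2, 2, 2]  (obs o_1=0)
t=2: δ = [3.429e-04, 3.215e-04, 6.859e-04, 6.859e-04]  ψ = [3, 0, 2, 2]  (obs o_2=1)
t=3: δ = [5.716e-05, 4.763e-05, 3.810e-05, 1.905e-05]  ψ = [3, 0, 2, 2]  (obs o_3=3)
backtrack: best end state = 0; path = [2, 2, 3, 0]

path = [2, 2, 3, 0]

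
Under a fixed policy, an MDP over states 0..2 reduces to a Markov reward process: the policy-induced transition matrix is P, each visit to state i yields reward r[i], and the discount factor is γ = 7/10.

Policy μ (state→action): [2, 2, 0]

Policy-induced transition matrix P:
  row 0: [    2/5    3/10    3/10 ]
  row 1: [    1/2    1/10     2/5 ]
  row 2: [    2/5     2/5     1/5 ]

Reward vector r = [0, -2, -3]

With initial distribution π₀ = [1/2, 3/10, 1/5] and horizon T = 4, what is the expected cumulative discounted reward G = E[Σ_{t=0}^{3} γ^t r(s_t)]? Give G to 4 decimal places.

G = -3.4169

t=0: π = [0.5000, 0.3000, 0.2000], E[r] = -1.2000, γ^t·E[r] = -1.200000, running G = -1.200000
t=1: π = [0.4300, 0.2600, 0.3100], E[r] = -1.4500, γ^t·E[r] = -1.015000, running G = -2.215000
t=2: π = [0.4260, 0.2790, 0.2950], E[r] = -1.4430, γ^t·E[r] = -0.707070, running G = -2.922070
t=3: π = [0.4279, 0.2737, 0.2984], E[r] = -1.4426, γ^t·E[r] = -0.494812, running G = -3.416882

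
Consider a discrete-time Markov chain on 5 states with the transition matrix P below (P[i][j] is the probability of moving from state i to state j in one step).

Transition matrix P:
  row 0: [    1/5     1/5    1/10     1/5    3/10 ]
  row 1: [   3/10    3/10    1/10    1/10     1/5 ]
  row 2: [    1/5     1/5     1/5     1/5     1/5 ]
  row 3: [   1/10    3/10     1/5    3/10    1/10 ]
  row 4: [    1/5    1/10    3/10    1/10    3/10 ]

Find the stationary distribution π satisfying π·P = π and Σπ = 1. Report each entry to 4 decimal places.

Balance equations π_j = Σ_i π_i·P[i][j]:
  π_0 = 1/5·π_0 + 3/10·π_1 + 1/5·π_2 + 1/10·π_3 + 1/5·π_4
  π_1 = 1/5·π_0 + 3/10·π_1 + 1/5·π_2 + 3/10·π_3 + 1/10·π_4
  π_2 = 1/10·π_0 + 1/10·π_1 + 1/5·π_2 + 1/5·π_3 + 3/10·π_4
  π_3 = 1/5·π_0 + 1/10·π_1 + 1/5·π_2 + 3/10·π_3 + 1/10·π_4
  normalize: π_0 + π_1 + π_2 + π_3 + π_4 = 1
Solving the linear system gives exactly π = [746/3651, 790/3651, 659/3651, 632/3651, 824/3651].

π = [0.2043, 0.2164, 0.1805, 0.1731, 0.2257]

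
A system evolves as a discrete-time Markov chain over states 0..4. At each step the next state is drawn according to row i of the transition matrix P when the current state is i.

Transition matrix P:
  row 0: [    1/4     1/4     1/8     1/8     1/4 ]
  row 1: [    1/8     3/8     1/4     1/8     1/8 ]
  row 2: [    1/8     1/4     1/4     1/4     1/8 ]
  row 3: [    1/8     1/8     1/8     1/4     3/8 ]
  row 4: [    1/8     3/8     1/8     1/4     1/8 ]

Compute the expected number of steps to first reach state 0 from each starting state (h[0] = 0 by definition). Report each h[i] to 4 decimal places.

First-step conditioning: h[0] = 0; for i ≠ 0, h[i] = 1 + Σ_k P[i][k]·h[k].
  h[1] = 1 + 3/8·h[1] + 1/4·h[2] + 1/8·h[3] + 1/8·h[4]
  h[2] = 1 + 1/4·h[1] + 1/4·h[2] + 1/4·h[3] + 1/8·h[4]
  h[3] = 1 + 1/8·h[1] + 1/8·h[2] + 1/4·h[3] + 3/8·h[4]
  h[4] = 1 + 3/8·h[1] + 1/8·h[2] + 1/4·h[3] + 1/8·h[4]
Solving the 4×4 linear system over states ≠ 0 gives exactly h = [0, 8, 8, 8, 8] (h[0] = 0 is the target).

h = [0.0000, 8.0000, 8.0000, 8.0000, 8.0000]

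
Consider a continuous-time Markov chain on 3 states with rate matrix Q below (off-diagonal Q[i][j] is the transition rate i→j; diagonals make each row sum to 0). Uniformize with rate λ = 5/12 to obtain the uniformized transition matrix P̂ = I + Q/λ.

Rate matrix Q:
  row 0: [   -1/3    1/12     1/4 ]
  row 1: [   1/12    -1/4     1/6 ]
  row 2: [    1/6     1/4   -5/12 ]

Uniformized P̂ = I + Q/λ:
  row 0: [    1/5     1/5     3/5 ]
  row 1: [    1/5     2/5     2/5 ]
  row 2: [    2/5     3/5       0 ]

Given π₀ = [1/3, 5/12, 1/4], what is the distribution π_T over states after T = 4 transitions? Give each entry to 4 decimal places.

t=0: π = [0.3333, 0.4167, 0.2500]
t=1: π = [0.2500, 0.3833, 0.3667]
t=2: π = [0.2733, 0.4233, 0.3033]
t=3: π = [0.2607, 0.4060, 0.3333]
t=4: π = [0.2667, 0.4145, 0.3188]

π = [0.2667, 0.4145, 0.3188]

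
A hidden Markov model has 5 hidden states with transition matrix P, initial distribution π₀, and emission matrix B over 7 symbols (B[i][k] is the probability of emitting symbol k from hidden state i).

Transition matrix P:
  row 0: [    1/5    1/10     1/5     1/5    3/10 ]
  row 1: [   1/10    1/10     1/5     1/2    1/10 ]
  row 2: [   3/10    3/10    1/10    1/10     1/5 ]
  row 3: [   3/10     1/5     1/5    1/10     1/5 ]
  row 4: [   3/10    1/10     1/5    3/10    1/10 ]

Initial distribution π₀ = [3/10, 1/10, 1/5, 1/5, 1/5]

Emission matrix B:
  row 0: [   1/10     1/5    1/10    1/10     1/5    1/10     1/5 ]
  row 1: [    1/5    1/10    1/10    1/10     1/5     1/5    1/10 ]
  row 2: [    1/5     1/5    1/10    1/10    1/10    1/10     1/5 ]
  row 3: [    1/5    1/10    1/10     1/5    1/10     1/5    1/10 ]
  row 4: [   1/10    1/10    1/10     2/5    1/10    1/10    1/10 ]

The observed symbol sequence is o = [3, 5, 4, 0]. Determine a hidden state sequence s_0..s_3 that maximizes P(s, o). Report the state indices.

t=0: δ = [3.000e-02, 1.000e-02, 2.000e-02, 4.000e-02, 8.000e-02]  (obs o_0=3)
t=1: δ = [2.400e-03, 1.600e-03, 1.600e-03, 4.800e-03, 9.000e-04]  ψ = [4, 3, 4, 4, 0]  (obs o_1=5)
t=2: δ = [2.880e-04, 1.920e-04, 9.600e-05, 8.000e-05, 9.600e-05]  ψ = [3, 3, 3, 1, 3]  (obs o_2=4)
t=3: δ = [5.760e-06, 5.760e-06, 1.152e-05, 1.920e-05, 8.640e-06]  ψ = [0, 0, 0, 1, 0]  (obs o_3=0)
backtrack: best end state = 3; path = [4, 3, 1, 3]

path = [4, 3, 1, 3]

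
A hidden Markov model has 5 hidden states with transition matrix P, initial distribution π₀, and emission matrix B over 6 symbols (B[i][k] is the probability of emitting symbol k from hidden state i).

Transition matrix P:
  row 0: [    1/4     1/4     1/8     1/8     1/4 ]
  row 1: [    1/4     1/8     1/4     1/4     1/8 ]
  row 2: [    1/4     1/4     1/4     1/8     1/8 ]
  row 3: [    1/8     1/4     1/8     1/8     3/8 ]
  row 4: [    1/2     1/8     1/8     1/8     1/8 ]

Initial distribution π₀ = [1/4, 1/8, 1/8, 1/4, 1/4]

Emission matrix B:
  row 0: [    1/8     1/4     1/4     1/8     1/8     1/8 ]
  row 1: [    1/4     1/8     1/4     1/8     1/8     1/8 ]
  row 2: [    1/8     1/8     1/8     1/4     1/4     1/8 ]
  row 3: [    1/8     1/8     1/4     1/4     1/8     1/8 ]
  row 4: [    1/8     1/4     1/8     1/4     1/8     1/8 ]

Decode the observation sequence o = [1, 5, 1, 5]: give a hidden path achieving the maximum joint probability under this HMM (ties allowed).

path = [4, 0, 4, 0]

t=0: δ = [6.250e-02, 1.562e-02, 1.562e-02, 3.125e-02, 6.250e-02]  (obs o_0=1)
t=1: δ = [3.906e-03, 1.953e-03, 9.766e-04, 9.766e-04, 1.953e-03]  ψ = [4, 0, 0, 0, 0]  (obs o_1=5)
t=2: δ = [2.441e-04, 1.221e-04, 6.104e-05, 6.104e-05, 2.441e-04]  ψ = [0, 0, 0, 0, 0]  (obs o_2=1)
t=3: δ = [1.526e-05, 7.629e-06, 3.815e-06, 3.815e-06, 7.629e-06]  ψ = [4, 0, 0, 0, 0]  (obs o_3=5)
backtrack: best end state = 0; path = [4, 0, 4, 0]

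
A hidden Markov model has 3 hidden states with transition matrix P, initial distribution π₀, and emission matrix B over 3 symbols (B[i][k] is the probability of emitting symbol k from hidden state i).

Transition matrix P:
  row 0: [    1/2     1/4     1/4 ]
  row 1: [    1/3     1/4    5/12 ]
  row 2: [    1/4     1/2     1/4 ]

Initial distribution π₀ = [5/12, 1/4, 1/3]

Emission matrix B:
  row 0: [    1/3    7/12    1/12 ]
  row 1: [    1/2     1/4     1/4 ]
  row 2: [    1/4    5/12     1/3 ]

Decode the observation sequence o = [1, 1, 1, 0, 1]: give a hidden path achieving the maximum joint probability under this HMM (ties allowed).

t=0: δ = [2.431e-01, 6.250e-02, 1.389e-01]  (obs o_0=1)
t=1: δ = [7.089e-02, 1.736e-02, 2.532e-02]  ψ = [0, 2, 0]  (obs o_1=1)
t=2: δ = [2.068e-02, 4.431e-03, 7.385e-03]  ψ = [0, 0, 0]  (obs o_2=1)
t=3: δ = [3.446e-03, 2.585e-03, 1.292e-03]  ψ = [0, 0, 0]  (obs o_3=0)
t=4: δ = [1.005e-03, 2.154e-04, 4.487e-04]  ψ = [0, 0, 1]  (obs o_4=1)
backtrack: best end state = 0; path = [0, 0, 0, 0, 0]

path = [0, 0, 0, 0, 0]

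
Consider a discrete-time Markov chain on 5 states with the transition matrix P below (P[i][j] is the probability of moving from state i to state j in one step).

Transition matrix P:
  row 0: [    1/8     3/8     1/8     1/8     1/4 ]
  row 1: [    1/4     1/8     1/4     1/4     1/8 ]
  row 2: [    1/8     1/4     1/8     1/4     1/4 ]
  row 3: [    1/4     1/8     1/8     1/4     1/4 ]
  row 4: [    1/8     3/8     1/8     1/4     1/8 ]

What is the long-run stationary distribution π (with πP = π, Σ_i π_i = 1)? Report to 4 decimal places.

π = [0.1833, 0.2391, 0.1549, 0.2271, 0.1957]

Balance equations π_j = Σ_i π_i·P[i][j]:
  π_0 = 1/8·π_0 + 1/4·π_1 + 1/8·π_2 + 1/4·π_3 + 1/8·π_4
  π_1 = 3/8·π_0 + 1/8·π_1 + 1/4·π_2 + 1/8·π_3 + 3/8·π_4
  π_2 = 1/8·π_0 + 1/4·π_1 + 1/8·π_2 + 1/8·π_3 + 1/8·π_4
  π_3 = 1/8·π_0 + 1/4·π_1 + 1/4·π_2 + 1/4·π_3 + 1/4·π_4
  normalize: π_0 + π_1 + π_2 + π_3 + π_4 = 1
Solving the linear system gives exactly π = [962/5249, 1255/5249, 813/5249, 1192/5249, 1027/5249].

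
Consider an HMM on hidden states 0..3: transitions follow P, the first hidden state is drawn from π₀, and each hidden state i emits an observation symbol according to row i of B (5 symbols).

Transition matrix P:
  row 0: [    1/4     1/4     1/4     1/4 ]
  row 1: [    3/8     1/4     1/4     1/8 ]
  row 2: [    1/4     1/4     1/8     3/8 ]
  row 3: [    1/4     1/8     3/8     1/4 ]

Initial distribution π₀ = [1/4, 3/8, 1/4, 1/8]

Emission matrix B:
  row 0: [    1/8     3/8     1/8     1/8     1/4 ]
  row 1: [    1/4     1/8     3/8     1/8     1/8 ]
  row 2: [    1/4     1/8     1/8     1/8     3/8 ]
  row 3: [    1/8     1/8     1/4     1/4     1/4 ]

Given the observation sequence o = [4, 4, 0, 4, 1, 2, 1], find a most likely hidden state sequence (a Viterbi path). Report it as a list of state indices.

t=0: δ = [6.250e-02, 4.688e-02, 9.375e-02, 3.125e-02]  (obs o_0=4)
t=1: δ = [5.859e-03, 2.930e-03, 5.859e-03, 8.789e-03]  ψ = [2, 2, 0, 2]  (obs o_1=4)
t=2: δ = [2.747e-04, 3.662e-04, 8.240e-04, 2.747e-04]  ψ = [3, 0, 3, 2]  (obs o_2=0)
t=3: δ = [5.150e-05, 2.575e-05, 3.862e-05, 7.725e-05]  ψ = [2, 2, 2, 2]  (obs o_3=4)
t=4: δ = [7.242e-06, 1.609e-06, 3.621e-06, 2.414e-06]  ψ = [3, 0, 3, 3]  (obs o_4=1)
t=5: δ = [2.263e-07, 6.789e-07, 2.263e-07, 4.526e-07]  ψ = [0, 0, 0, 0]  (obs o_5=2)
t=6: δ = [9.548e-08, 2.122e-08, 2.122e-08, 1.414e-08]  ψ = [1, 1, 1, 3]  (obs o_6=1)
backtrack: best end state = 0; path = [2, 3, 2, 3, 0, 1, 0]

path = [2, 3, 2, 3, 0, 1, 0]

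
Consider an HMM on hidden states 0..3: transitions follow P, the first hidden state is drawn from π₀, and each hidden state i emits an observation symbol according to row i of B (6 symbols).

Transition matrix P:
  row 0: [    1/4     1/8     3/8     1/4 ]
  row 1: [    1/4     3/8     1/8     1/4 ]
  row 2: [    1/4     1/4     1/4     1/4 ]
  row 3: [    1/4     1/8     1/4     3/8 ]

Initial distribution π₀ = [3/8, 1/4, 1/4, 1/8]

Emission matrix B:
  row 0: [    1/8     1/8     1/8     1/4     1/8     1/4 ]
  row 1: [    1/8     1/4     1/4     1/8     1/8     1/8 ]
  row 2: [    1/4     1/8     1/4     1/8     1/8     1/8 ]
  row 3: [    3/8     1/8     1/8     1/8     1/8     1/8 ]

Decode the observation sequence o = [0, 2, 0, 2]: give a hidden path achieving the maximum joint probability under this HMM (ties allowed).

path = [0, 2, 3, 2]

t=0: δ = [4.688e-02, 3.125e-02, 6.250e-02, 4.688e-02]  (obs o_0=0)
t=1: δ = [1.953e-03, 3.906e-03, 4.395e-03, 2.197e-03]  ψ = [2, 2, 0, 3]  (obs o_1=2)
t=2: δ = [1.373e-04, 1.831e-04, 2.747e-04, 4.120e-04]  ψ = [2, 1, 2, 2]  (obs o_2=0)
t=3: δ = [1.287e-05, 1.717e-05, 2.575e-05, 1.931e-05]  ψ = [3, 1, 3, 3]  (obs o_3=2)
backtrack: best end state = 2; path = [0, 2, 3, 2]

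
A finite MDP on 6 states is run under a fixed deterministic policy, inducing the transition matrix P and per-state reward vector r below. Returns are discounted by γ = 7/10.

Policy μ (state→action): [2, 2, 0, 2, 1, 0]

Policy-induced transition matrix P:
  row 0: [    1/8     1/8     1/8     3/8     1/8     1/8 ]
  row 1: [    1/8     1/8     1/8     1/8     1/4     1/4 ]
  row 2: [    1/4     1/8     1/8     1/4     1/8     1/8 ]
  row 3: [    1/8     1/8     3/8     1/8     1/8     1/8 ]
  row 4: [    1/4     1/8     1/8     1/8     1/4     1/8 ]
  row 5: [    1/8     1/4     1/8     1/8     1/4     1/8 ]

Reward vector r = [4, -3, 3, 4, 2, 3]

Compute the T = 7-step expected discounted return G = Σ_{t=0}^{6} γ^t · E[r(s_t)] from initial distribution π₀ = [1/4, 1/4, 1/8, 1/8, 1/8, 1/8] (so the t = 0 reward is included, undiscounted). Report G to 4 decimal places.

t=0: π = [0.2500, 0.2500, 0.1250, 0.1250, 0.1250, 0.1250], E[r] = 1.7500, γ^t·E[r] = 1.750000, running G = 1.750000
t=1: π = [0.1563, 0.1406, 0.1563, 0.2031, 0.1875, 0.1563], E[r] = 2.3281, γ^t·E[r] = 1.629688, running G = 3.379688
t=2: π = [0.1680, 0.1445, 0.1758, 0.1836, 0.1855, 0.1426], E[r] = 2.2988, γ^t·E[r] = 1.126426, running G = 4.506113
t=3: π = [0.1702, 0.1428, 0.1709, 0.1890, 0.1841, 0.1431], E[r] = 2.3181, γ^t·E[r] = 0.795114, running G = 5.301227
t=4: π = [0.1694, 0.1429, 0.1722, 0.1889, 0.1837, 0.1429], E[r] = 2.3172, γ^t·E[r] = 0.556367, running G = 5.857594
t=5: π = [0.1695, 0.1429, 0.1722, 0.1889, 0.1837, 0.1429], E[r] = 2.3175, γ^t·E[r] = 0.389510, running G = 6.247104
t=6: π = [0.1695, 0.1429, 0.1722, 0.1889, 0.1837, 0.1429], E[r] = 2.3176, γ^t·E[r] = 0.272660, running G = 6.519764

G = 6.5198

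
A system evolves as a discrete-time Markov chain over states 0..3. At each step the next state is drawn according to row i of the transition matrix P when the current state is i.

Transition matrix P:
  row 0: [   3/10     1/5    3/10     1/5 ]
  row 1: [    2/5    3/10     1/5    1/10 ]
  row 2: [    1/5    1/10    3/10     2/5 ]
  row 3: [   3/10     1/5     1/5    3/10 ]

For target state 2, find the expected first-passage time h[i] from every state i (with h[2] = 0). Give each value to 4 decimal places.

h = [3.8756, 4.2584, 0.0000, 4.3062]

First-step conditioning: h[2] = 0; for i ≠ 2, h[i] = 1 + Σ_k P[i][k]·h[k].
  h[0] = 1 + 3/10·h[0] + 1/5·h[1] + 1/5·h[3]
  h[1] = 1 + 2/5·h[0] + 3/10·h[1] + 1/10·h[3]
  h[3] = 1 + 3/10·h[0] + 1/5·h[1] + 3/10·h[3]
Solving the 3×3 linear system over states ≠ 2 gives exactly h = [810/209, 890/209, 0, 900/209] (h[2] = 0 is the target).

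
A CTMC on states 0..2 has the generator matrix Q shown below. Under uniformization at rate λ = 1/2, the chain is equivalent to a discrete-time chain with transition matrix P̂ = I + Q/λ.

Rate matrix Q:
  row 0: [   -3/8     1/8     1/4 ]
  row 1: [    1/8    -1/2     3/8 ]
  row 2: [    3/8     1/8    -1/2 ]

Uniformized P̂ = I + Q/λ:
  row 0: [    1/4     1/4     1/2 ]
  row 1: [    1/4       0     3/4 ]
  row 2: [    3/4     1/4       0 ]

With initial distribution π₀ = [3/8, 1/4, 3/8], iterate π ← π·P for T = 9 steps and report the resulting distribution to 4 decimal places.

t=0: π = [0.3750, 0.2500, 0.3750]
t=1: π = [0.4375, 0.1875, 0.3750]
t=2: π = [0.4375, 0.2031, 0.3594]
t=3: π = [0.4297, 0.1992, 0.3711]
t=4: π = [0.4355, 0.2002, 0.3643]
t=5: π = [0.4321, 0.2000, 0.3679]
t=6: π = [0.4340, 0.2000, 0.3660]
t=7: π = [0.4330, 0.2000, 0.3670]
t=8: π = [0.4335, 0.2000, 0.3665]
t=9: π = [0.4333, 0.2000, 0.3667]

π = [0.4333, 0.2000, 0.3667]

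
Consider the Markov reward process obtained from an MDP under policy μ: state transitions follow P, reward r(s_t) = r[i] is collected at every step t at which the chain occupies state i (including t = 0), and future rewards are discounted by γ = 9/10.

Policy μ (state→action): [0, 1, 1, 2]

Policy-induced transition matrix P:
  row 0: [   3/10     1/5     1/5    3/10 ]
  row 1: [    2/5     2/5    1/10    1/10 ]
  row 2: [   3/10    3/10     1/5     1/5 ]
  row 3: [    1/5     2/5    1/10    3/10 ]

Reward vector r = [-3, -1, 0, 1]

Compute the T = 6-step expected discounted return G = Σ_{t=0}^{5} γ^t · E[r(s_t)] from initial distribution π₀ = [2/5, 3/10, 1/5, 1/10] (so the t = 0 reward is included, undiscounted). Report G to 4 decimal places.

t=0: π = [0.4000, 0.3000, 0.2000, 0.1000], E[r] = -1.4000, γ^t·E[r] = -1.400000, running G = -1.400000
t=1: π = [0.3200, 0.3000, 0.1600, 0.2200], E[r] = -1.0400, γ^t·E[r] = -0.936000, running G = -2.336000
t=2: π = [0.3080, 0.3200, 0.1480, 0.2240], E[r] = -1.0200, γ^t·E[r] = -0.826200, running G = -3.162200
t=3: π = [0.3096, 0.3236, 0.1456, 0.2212], E[r] = -1.0312, γ^t·E[r] = -0.751745, running G = -3.913945
t=4: π = [0.3102, 0.3235, 0.1455, 0.2207], E[r] = -1.0335, γ^t·E[r] = -0.678092, running G = -4.592037
t=5: π = [0.3103, 0.3234, 0.1456, 0.2207], E[r] = -1.0335, γ^t·E[r] = -0.610269, running G = -5.202306

G = -5.2023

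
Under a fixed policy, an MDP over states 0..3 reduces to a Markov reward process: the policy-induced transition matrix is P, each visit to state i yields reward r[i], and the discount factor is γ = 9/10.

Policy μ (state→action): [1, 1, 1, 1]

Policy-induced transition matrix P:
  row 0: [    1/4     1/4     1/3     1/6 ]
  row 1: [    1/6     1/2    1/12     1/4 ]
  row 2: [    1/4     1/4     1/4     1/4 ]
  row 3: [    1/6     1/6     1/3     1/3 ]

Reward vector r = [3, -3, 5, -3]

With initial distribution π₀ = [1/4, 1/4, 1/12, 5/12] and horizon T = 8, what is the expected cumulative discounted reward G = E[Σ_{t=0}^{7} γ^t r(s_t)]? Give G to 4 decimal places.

G = -0.0815

t=0: π = [0.2500, 0.2500, 0.0833, 0.4167], E[r] = -0.8333, γ^t·E[r] = -0.833333, running G = -0.833333
t=1: π = [0.1944, 0.2778, 0.2639, 0.2639], E[r] = 0.2778, γ^t·E[r] = 0.250000, running G = -0.583333
t=2: π = [0.2049, 0.2975, 0.2419, 0.2558], E[r] = 0.1644, γ^t·E[r] = 0.133125, running G = -0.450208
t=3: π = [0.2039, 0.3030, 0.2388, 0.2542], E[r] = 0.1339, γ^t·E[r] = 0.097594, running G = -0.352615
t=4: π = [0.2036, 0.3046, 0.2377, 0.2542], E[r] = 0.1227, γ^t·E[r] = 0.080515, running G = -0.272100
t=5: π = [0.2034, 0.3050, 0.2374, 0.2542], E[r] = 0.1197, γ^t·E[r] = 0.070673, running G = -0.201427
t=6: π = [0.2034, 0.3051, 0.2373, 0.2542], E[r] = 0.1189, γ^t·E[r] = 0.063188, running G = -0.138239
t=7: π = [0.2034, 0.3051, 0.2373, 0.2542], E[r] = 0.1187, γ^t·E[r] = 0.056776, running G = -0.081463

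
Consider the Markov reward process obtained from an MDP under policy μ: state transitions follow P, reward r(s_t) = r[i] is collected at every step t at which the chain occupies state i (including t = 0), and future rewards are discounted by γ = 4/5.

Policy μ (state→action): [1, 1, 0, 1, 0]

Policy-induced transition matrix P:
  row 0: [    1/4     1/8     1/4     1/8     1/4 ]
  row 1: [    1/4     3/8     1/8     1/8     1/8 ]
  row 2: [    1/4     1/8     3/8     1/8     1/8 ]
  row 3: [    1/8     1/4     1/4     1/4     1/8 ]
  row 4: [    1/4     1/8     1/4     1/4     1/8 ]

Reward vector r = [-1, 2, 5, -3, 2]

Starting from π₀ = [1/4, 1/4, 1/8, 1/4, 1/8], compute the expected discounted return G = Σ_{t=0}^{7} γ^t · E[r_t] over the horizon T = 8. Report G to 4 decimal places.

G = 4.2874

t=0: π = [0.2500, 0.2500, 0.1250, 0.2500, 0.1250], E[r] = 0.3750, γ^t·E[r] = 0.375000, running G = 0.375000
t=1: π = [0.2188, 0.2188, 0.2344, 0.1719, 0.1563], E[r] = 1.1875, γ^t·E[r] = 0.950000, running G = 1.325000
t=2: π = [0.2285, 0.2012, 0.2520, 0.1660, 0.1523], E[r] = 1.2402, γ^t·E[r] = 0.793750, running G = 2.118750
t=3: π = [0.2292, 0.1960, 0.2563, 0.1648, 0.1536], E[r] = 1.2573, γ^t·E[r] = 0.643750, running G = 2.762500
t=4: π = [0.2294, 0.1946, 0.2575, 0.1648, 0.1537], E[r] = 1.2604, γ^t·E[r] = 0.516275, running G = 3.278775
t=5: π = [0.2294, 0.1943, 0.2579, 0.1648, 0.1537], E[r] = 1.2614, γ^t·E[r] = 0.413324, running G = 3.692099
t=6: π = [0.2294, 0.1942, 0.2580, 0.1648, 0.1537], E[r] = 1.2616, γ^t·E[r] = 0.330723, running G = 4.022821
t=7: π = [0.2294, 0.1941, 0.2580, 0.1648, 0.1537], E[r] = 1.2617, γ^t·E[r] = 0.264592, running G = 4.287413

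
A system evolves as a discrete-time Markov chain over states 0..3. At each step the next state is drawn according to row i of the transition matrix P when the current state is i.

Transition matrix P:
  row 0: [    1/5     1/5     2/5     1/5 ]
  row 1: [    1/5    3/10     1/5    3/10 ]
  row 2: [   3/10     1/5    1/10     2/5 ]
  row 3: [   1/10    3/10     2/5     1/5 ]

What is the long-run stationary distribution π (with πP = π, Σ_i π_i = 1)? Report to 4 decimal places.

π = [0.1990, 0.2532, 0.2687, 0.2791]

Balance equations π_j = Σ_i π_i·P[i][j]:
  π_0 = 1/5·π_0 + 1/5·π_1 + 3/10·π_2 + 1/10·π_3
  π_1 = 1/5·π_0 + 3/10·π_1 + 1/5·π_2 + 3/10·π_3
  π_2 = 2/5·π_0 + 1/5·π_1 + 1/10·π_2 + 2/5·π_3
  normalize: π_0 + π_1 + π_2 + π_3 = 1
Solving the linear system gives exactly π = [77/387, 98/387, 104/387, 12/43].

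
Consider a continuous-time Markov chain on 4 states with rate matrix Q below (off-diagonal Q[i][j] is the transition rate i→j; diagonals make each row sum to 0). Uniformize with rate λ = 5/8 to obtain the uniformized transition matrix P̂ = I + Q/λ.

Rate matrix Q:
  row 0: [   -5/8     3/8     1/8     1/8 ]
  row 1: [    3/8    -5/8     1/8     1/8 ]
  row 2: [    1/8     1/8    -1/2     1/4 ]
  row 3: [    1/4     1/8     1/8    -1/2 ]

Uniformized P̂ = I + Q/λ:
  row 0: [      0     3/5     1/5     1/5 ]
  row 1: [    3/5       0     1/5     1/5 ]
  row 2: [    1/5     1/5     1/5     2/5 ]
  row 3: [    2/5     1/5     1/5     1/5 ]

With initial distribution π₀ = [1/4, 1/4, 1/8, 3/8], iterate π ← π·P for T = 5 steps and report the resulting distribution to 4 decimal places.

t=0: π = [0.2500, 0.2500, 0.1250, 0.3750]
t=1: π = [0.3250, 0.2500, 0.2000, 0.2250]
t=2: π = [0.2800, 0.2800, 0.2000, 0.2400]
t=3: π = [0.3040, 0.2560, 0.2000, 0.2400]
t=4: π = [0.2896, 0.2704, 0.2000, 0.2400]
t=5: π = [0.2982, 0.2618, 0.2000, 0.2400]

π = [0.2982, 0.2618, 0.2000, 0.2400]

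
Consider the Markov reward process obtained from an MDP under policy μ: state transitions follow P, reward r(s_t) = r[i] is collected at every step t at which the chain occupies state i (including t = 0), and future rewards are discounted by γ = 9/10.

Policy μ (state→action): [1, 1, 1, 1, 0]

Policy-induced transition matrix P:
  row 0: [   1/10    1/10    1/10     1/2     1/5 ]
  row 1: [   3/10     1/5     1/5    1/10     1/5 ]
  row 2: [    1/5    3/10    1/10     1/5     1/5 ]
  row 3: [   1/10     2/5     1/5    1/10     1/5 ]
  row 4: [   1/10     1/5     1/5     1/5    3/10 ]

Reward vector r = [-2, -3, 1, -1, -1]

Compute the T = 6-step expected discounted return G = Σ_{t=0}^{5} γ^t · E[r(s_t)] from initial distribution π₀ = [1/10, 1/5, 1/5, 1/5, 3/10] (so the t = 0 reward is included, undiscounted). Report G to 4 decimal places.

t=0: π = [0.1000, 0.2000, 0.2000, 0.2000, 0.3000], E[r] = -1.1000, γ^t·E[r] = -1.100000, running G = -1.100000
t=1: π = [0.1600, 0.2500, 0.1700, 0.1900, 0.2300], E[r] = -1.3200, γ^t·E[r] = -1.188000, running G = -2.288000
t=2: π = [0.1670, 0.2390, 0.1670, 0.2040, 0.2230], E[r] = -1.3110, γ^t·E[r] = -1.061910, running G = -3.349910
t=3: π = [0.1645, 0.2408, 0.1666, 0.2058, 0.2223], E[r] = -1.3129, γ^t·E[r] = -0.957104, running G = -4.307014
t=4: π = [0.1648, 0.2414, 0.1669, 0.2047, 0.2222], E[r] = -1.3138, γ^t·E[r] = -0.861971, running G = -5.168985
t=5: π = [0.1650, 0.2411, 0.1668, 0.2048, 0.2222], E[r] = -1.3136, γ^t·E[r] = -0.775665, running G = -5.944650

G = -5.9446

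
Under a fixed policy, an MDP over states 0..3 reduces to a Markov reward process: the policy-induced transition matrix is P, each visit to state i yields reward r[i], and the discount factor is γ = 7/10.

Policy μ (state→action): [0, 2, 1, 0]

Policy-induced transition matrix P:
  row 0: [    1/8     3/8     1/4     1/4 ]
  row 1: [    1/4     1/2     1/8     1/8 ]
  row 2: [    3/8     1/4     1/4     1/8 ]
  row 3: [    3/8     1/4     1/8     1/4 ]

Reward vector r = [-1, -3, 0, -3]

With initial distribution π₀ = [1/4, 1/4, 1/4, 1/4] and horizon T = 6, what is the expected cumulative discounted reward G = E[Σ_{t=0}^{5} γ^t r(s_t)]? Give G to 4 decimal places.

G = -5.4581

t=0: π = [0.2500, 0.2500, 0.2500, 0.2500], E[r] = -1.7500, γ^t·E[r] = -1.750000, running G = -1.750000
t=1: π = [0.2813, 0.3438, 0.1875, 0.1875], E[r] = -1.8750, γ^t·E[r] = -1.312500, running G = -3.062500
t=2: π = [0.2617, 0.3711, 0.1836, 0.1836], E[r] = -1.9258, γ^t·E[r] = -0.943633, running G = -4.006133
t=3: π = [0.2632, 0.3755, 0.1807, 0.1807], E[r] = -1.9316, γ^t·E[r] = -0.662553, running G = -4.668686
t=4: π = [0.2623, 0.3768, 0.1805, 0.1805], E[r] = -1.9340, γ^t·E[r] = -0.464358, running G = -5.133044
t=5: π = [0.2623, 0.3770, 0.1803, 0.1803], E[r] = -1.9343, γ^t·E[r] = -0.325097, running G = -5.458141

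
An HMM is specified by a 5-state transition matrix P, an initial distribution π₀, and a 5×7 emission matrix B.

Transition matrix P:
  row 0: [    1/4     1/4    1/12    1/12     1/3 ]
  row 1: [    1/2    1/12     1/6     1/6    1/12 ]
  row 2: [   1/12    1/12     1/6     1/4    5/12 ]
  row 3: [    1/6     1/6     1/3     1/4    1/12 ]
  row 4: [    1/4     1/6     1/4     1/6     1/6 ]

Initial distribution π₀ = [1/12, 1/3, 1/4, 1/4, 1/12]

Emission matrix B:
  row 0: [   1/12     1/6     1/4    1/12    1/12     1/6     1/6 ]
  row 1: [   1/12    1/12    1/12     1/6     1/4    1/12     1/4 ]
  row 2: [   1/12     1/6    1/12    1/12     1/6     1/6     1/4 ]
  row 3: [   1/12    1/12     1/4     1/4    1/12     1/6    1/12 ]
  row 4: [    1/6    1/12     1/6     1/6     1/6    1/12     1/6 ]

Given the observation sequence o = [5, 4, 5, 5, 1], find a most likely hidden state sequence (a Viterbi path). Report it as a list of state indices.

path = [2, 4, 2, 3, 2]

t=0: δ = [1.389e-02, 2.778e-02, 4.167e-02, 4.167e-02, 6.944e-03]  (obs o_0=5)
t=1: δ = [1.157e-03, 1.736e-03, 2.315e-03, 8.681e-04, 2.894e-03]  ψ = [1, 3, 3, 2, 2]  (obs o_1=4)
t=2: δ = [1.447e-04, 4.019e-05, 1.206e-04, 9.645e-05, 8.038e-05]  ψ = [1, 4, 4, 2, 2]  (obs o_2=5)
t=3: δ = [6.028e-06, 3.014e-06, 5.358e-06, 5.023e-06, 4.186e-06]  ψ = [0, 0, 3, 2, 2]  (obs o_3=5)
t=4: δ = [2.512e-07, 1.256e-07, 2.791e-07, 1.116e-07, 1.861e-07]  ψ = [0, 0, 3, 2, 2]  (obs o_4=1)
backtrack: best end state = 2; path = [2, 4, 2, 3, 2]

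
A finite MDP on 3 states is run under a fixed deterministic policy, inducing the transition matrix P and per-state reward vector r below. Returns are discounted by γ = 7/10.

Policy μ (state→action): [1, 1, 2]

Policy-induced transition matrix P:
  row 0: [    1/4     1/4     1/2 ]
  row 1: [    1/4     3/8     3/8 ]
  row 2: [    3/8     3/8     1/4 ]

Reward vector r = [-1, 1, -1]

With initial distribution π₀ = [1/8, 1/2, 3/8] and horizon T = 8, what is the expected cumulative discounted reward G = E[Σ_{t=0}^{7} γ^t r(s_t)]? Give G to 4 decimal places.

t=0: π = [0.1250, 0.5000, 0.3750], E[r] = 0.0000, γ^t·E[r] = 0.000000, running G = 0.000000
t=1: π = [0.2969, 0.3594, 0.3438], E[r] = -0.2813, γ^t·E[r] = -0.196875, running G = -0.196875
t=2: π = [0.2930, 0.3379, 0.3691], E[r] = -0.3242, γ^t·E[r] = -0.158867, running G = -0.355742
t=3: π = [0.2961, 0.3384, 0.3655], E[r] = -0.3232, γ^t·E[r] = -0.110872, running G = -0.466614
t=4: π = [0.2957, 0.3380, 0.3663], E[r] = -0.3240, γ^t·E[r] = -0.077801, running G = -0.544415
t=5: π = [0.2958, 0.3380, 0.3662], E[r] = -0.3239, γ^t·E[r] = -0.054441, running G = -0.598857
t=6: π = [0.2958, 0.3380, 0.3662], E[r] = -0.3239, γ^t·E[r] = -0.038112, running G = -0.636969
t=7: π = [0.2958, 0.3380, 0.3662], E[r] = -0.3239, γ^t·E[r] = -0.026678, running G = -0.663647

G = -0.6636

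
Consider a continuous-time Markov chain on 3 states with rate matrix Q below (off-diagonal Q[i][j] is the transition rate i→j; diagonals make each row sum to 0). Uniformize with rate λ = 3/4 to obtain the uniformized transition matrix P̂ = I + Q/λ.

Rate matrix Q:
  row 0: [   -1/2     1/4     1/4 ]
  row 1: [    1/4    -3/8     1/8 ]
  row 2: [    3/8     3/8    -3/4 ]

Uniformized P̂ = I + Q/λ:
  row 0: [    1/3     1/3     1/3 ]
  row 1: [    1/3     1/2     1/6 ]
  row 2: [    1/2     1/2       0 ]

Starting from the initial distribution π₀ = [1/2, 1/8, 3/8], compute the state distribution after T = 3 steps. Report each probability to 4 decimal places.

π = [0.3669, 0.4392, 0.1939]

t=0: π = [0.5000, 0.1250, 0.3750]
t=1: π = [0.3958, 0.4167, 0.1875]
t=2: π = [0.3646, 0.4340, 0.2014]
t=3: π = [0.3669, 0.4392, 0.1939]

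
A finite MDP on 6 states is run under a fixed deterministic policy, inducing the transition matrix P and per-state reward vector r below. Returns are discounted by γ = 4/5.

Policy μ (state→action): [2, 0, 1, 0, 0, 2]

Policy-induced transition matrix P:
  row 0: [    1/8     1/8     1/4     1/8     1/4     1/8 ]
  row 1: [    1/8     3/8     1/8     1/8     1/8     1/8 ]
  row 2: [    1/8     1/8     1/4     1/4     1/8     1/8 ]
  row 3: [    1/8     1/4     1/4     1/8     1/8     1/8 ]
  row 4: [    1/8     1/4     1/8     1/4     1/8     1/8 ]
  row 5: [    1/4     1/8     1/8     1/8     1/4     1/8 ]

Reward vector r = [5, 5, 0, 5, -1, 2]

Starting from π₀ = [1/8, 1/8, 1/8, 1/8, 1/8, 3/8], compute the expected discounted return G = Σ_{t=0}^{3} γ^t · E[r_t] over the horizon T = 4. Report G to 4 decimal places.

t=0: π = [0.1250, 0.1250, 0.1250, 0.1250, 0.1250, 0.3750], E[r] = 2.5000, γ^t·E[r] = 2.500000, running G = 2.500000
t=1: π = [0.1719, 0.1875, 0.1719, 0.1563, 0.1875, 0.1250], E[r] = 2.6406, γ^t·E[r] = 2.112500, running G = 4.612500
t=2: π = [0.1406, 0.2148, 0.1875, 0.1699, 0.1621, 0.1250], E[r] = 2.7148, γ^t·E[r] = 1.737500, running G = 6.350000
t=3: π = [0.1406, 0.2202, 0.1873, 0.1687, 0.1582, 0.1250], E[r] = 2.7395, γ^t·E[r] = 1.402625, running G = 7.752625

G = 7.7526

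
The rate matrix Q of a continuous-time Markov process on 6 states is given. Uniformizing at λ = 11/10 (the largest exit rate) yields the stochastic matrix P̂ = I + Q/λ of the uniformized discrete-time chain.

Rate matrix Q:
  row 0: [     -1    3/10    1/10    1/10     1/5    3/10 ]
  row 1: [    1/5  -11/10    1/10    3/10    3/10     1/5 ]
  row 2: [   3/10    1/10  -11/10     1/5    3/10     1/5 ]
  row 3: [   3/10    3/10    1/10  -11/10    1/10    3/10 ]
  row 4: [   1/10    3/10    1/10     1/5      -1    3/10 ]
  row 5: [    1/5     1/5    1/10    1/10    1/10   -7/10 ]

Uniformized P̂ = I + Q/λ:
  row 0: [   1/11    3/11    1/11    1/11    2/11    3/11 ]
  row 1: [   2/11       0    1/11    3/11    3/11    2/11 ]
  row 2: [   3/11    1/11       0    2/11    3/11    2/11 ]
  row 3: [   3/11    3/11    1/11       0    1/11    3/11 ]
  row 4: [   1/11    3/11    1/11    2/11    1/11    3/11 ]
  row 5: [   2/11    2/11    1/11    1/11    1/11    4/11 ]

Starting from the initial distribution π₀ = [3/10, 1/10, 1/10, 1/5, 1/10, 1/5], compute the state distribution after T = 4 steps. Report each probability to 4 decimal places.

π = [0.1718, 0.1823, 0.0833, 0.1340, 0.1553, 0.2732]

t=0: π = [0.3000, 0.1000, 0.1000, 0.2000, 0.1000, 0.2000]
t=1: π = [0.1727, 0.2091, 0.0818, 0.1091, 0.1545, 0.2727]
t=2: π = [0.1694, 0.1760, 0.0835, 0.1405, 0.1595, 0.2711]
t=3: π = [0.1723, 0.1849, 0.0833, 0.1322, 0.1535, 0.2738]
t=4: π = [0.1718, 0.1823, 0.0833, 0.1340, 0.1553, 0.2732]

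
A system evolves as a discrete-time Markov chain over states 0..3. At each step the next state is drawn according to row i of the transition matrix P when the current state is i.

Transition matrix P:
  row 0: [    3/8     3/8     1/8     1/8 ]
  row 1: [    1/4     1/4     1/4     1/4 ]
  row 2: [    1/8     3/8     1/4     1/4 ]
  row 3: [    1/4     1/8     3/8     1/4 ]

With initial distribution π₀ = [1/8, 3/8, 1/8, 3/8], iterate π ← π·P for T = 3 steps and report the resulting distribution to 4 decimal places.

π = [0.2498, 0.2844, 0.2466, 0.2192]

t=0: π = [0.1250, 0.3750, 0.1250, 0.3750]
t=1: π = [0.2500, 0.2344, 0.2813, 0.2344]
t=2: π = [0.2461, 0.2871, 0.2480, 0.2188]
t=3: π = [0.2498, 0.2844, 0.2466, 0.2192]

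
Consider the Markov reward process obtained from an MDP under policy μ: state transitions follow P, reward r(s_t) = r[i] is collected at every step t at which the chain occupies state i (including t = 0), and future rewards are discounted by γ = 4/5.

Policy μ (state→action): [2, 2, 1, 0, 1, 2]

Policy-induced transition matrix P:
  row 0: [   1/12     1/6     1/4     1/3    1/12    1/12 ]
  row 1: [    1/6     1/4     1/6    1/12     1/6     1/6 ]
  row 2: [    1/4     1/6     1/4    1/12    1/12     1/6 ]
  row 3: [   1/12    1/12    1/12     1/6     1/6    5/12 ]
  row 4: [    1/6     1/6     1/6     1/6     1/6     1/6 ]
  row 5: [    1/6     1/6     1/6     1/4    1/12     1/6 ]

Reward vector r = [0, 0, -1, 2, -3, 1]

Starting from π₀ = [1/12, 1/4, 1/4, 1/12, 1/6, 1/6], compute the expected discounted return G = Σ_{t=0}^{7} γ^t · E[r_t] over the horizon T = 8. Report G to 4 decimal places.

G = -0.4568

t=0: π = [0.0833, 0.2500, 0.2500, 0.0833, 0.1667, 0.1667], E[r] = -0.4167, γ^t·E[r] = -0.416667, running G = -0.416667
t=1: π = [0.1736, 0.1806, 0.1875, 0.1528, 0.1250, 0.1806], E[r] = -0.0764, γ^t·E[r] = -0.061111, running G = -0.477778
t=2: π = [0.1551, 0.1690, 0.1840, 0.1800, 0.1215, 0.1904], E[r] = 0.0017, γ^t·E[r] = 0.001111, running G = -0.476667
t=3: π = [0.1541, 0.1658, 0.1799, 0.1790, 0.1225, 0.1987], E[r] = 0.0091, γ^t·E[r] = 0.004667, running G = -0.472000
t=4: π = [0.1539, 0.1656, 0.1796, 0.1801, 0.1223, 0.1986], E[r] = 0.0124, γ^t·E[r] = 0.005067, running G = -0.466933
t=5: π = [0.1538, 0.1655, 0.1794, 0.1801, 0.1223, 0.1989], E[r] = 0.0126, γ^t·E[r] = 0.004141, running G = -0.462792
t=6: π = [0.1538, 0.1654, 0.1794, 0.1801, 0.1223, 0.1989], E[r] = 0.0127, γ^t·E[r] = 0.003338, running G = -0.459454
t=7: π = [0.1538, 0.1654, 0.1794, 0.1801, 0.1223, 0.1989], E[r] = 0.0127, γ^t·E[r] = 0.002674, running G = -0.456780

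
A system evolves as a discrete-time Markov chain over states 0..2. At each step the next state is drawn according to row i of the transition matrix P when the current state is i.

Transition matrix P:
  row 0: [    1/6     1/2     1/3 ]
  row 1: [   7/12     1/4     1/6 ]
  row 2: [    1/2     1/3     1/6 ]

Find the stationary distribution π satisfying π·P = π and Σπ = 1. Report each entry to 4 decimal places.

Balance equations π_j = Σ_i π_i·P[i][j]:
  π_0 = 1/6·π_0 + 7/12·π_1 + 1/2·π_2
  π_1 = 1/2·π_0 + 1/4·π_1 + 1/3·π_2
  normalize: π_0 + π_1 + π_2 = 1
Solving the linear system gives exactly π = [41/103, 38/103, 24/103].

π = [0.3981, 0.3689, 0.2330]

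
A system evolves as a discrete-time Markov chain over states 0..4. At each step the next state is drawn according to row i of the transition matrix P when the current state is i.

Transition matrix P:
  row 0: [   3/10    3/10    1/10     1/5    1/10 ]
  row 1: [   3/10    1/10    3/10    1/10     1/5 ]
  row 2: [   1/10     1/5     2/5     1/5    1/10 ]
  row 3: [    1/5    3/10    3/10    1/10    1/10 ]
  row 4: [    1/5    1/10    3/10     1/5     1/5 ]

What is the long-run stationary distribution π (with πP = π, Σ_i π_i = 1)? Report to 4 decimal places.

π = [0.2131, 0.2039, 0.2860, 0.1633, 0.1338]

Balance equations π_j = Σ_i π_i·P[i][j]:
  π_0 = 3/10·π_0 + 3/10·π_1 + 1/10·π_2 + 1/5·π_3 + 1/5·π_4
  π_1 = 3/10·π_0 + 1/10·π_1 + 1/5·π_2 + 3/10·π_3 + 1/10·π_4
  π_2 = 1/10·π_0 + 3/10·π_1 + 2/5·π_2 + 3/10·π_3 + 3/10·π_4
  π_3 = 1/5·π_0 + 1/10·π_1 + 1/5·π_2 + 1/10·π_3 + 1/5·π_4
  normalize: π_0 + π_1 + π_2 + π_3 + π_4 = 1
Solving the linear system gives exactly π = [231/1084, 221/1084, 155/542, 177/1084, 145/1084].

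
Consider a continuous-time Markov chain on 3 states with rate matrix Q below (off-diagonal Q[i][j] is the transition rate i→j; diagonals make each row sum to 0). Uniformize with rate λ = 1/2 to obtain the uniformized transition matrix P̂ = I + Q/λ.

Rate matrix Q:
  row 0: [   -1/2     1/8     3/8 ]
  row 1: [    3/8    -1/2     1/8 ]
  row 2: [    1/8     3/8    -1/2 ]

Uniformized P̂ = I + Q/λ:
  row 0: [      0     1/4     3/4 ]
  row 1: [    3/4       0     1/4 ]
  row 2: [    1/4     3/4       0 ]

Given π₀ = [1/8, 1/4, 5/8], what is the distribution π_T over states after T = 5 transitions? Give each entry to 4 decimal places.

π = [0.3207, 0.3086, 0.3707]

t=0: π = [0.1250, 0.2500, 0.6250]
t=1: π = [0.3438, 0.5000, 0.1563]
t=2: π = [0.4141, 0.2031, 0.3828]
t=3: π = [0.2480, 0.3906, 0.3613]
t=4: π = [0.3833, 0.3330, 0.2837]
t=5: π = [0.3207, 0.3086, 0.3707]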